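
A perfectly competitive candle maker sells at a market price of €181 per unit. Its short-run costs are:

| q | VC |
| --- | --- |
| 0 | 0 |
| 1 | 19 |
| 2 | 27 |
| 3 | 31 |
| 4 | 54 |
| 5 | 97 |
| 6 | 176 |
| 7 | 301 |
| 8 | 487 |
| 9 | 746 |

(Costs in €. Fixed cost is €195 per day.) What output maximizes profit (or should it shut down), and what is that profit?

q = 7; profit = €771

Profit at each row (π = 181q − TC): q=0: -195; q=1: -33; q=2: 140; q=3: 317; q=4: 475; q=5: 613; q=6: 715; q=7: 771; q=8: 766; q=9: 688.
Profit is maximized at q = 7. AVC there is 301/7 = €43 ≤ P, so producing beats shutting down (which would give -€195).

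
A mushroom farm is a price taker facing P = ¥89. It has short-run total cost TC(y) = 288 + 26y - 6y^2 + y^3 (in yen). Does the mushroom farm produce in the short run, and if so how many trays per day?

From TC, MC = TC'(y) = 26 - 12y + 3y^2 and AVC = VC/y = 26 - 6y + y^2.
AVC is minimized where dAVC/dy = -6 + 2y = 0, at y = 3; min AVC = 26 - 6·3 + 3^2 = ¥17.
P = ¥89 exceeds min AVC = ¥17, so the firm stays open.
P = MC gives -63 - 12y + 3y^2 = 0, with roots -3 and 7. Take the larger (rising MC): y* = 7.
Check: AVC at y = 7 is ¥33 ≤ P, so revenue covers variable cost.
Profit = P·y − TC = 89·7 − 519 = ¥104.

Produce at y = 7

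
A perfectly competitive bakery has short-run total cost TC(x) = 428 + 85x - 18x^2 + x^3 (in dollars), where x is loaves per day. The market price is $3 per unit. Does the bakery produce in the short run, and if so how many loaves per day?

Strip out fixed cost: VC = 85x - 18x^2 + x^3. Then AVC = 85 - 18x + x^2 and MC = 85 - 36x + 3x^2.
The AVC parabola has its vertex at x = 18/2 = 9, where AVC = 85 - 18·9 + 9^2 = $4.
Since P = $3 < min AVC = $4, price fails to cover variable cost at any output.
Shutting down limits the loss to fixed cost, $428.

Shut down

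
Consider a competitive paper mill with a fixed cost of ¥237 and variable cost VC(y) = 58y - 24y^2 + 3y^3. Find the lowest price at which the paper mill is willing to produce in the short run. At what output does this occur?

The shutdown price is the minimum of AVC. VC = 58y - 24y^2 + 3y^3, so AVC = 58 - 24y + 3y^2.
At the minimum of AVC, MC = AVC. MC = 58 - 48y + 9y^2; setting MC = AVC gives 6y^2 - 24y = 0, so y = 4. min AVC = 10.
The firm shuts down for any P below ¥10.

¥10 per unit, at y = 4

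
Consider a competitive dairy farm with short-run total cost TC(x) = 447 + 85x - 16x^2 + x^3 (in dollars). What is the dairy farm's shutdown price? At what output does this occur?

$21 per unit, at x = 8

The shutdown price is the minimum of AVC. VC = 85x - 16x^2 + x^3, so AVC = 85 - 16x + x^2.
dAVC/dx = -16 + 2x = 0 gives x = 8. min AVC = 85 - 16·8 + 8^2 = 21.
The firm shuts down for any P below $21.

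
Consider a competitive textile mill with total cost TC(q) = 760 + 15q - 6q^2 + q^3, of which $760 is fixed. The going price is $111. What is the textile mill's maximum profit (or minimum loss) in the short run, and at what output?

AVC = 15 - 6q + q^2 has its minimum $6 at q = 3; price $111 clears that bar, so the firm operates.
With MC = 15 - 12q + 3q^2, P = MC on the upward-sloping part at q* = 8.
TR = 111·8 = 888. TC = 760 + 248 = 1008. Profit = 888 − 1008 = -$120.
Shutting down would mean losing the fixed cost of $760, so operating at a loss of $120 is better by $640.

Profit = -$120 at q = 8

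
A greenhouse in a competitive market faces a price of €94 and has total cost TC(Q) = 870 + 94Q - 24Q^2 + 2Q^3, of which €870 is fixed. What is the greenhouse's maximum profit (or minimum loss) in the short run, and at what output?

Profit = -€358 at Q = 8

AVC = 94 - 24Q + 2Q^2 has its minimum €22 at Q = 6; price €94 clears that bar, so the firm operates.
MC = 94 - 48Q + 6Q^2. Setting P = MC and taking the root on the rising branch gives Q* = 8.
TR = 94·8 = 752. TC = 870 + 240 = 1110. Profit = 752 − 1110 = -€358.
By producing, the firm covers all variable cost plus €512 of fixed cost; shutting down would lose the full €870.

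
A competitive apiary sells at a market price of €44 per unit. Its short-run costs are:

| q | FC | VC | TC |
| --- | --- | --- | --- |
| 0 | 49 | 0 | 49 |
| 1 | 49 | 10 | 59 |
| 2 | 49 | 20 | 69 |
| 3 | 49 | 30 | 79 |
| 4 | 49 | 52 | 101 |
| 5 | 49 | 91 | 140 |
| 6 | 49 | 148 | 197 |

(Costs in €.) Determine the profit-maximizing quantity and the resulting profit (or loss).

q = 5; profit = €80

Compute π = P·q − TC at each output: q=0: -49; q=1: -15; q=2: 19; q=3: 53; q=4: 75; q=5: 80; q=6: 67.
Profit is maximized at q = 5. AVC there is 91/5 = €18.20 ≤ P, so producing beats shutting down (which would give -€49).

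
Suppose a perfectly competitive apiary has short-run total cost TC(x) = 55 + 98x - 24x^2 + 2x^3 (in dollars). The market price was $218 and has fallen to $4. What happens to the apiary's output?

MC = 98 - 48x + 6x^2; the shutdown threshold is min AVC = $26 (at x = 6).
With P = $218 above the shutdown price, P = MC gives x = 10.
At P = $4 < min AVC = $26, price no longer covers variable cost at any output, so the firm shuts down: x = 0.

Output falls from 10 to 0 (the firm shuts down)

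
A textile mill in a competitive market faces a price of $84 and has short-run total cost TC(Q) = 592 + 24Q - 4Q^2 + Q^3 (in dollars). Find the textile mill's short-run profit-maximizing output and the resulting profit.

AVC = 24 - 4Q + Q^2; min AVC = $20 at Q = 2. Since P = $84 ≥ min AVC, the firm produces.
MC = 24 - 8Q + 3Q^2. Setting P = MC and taking the root on the rising branch gives Q* = 6.
TR = 84·6 = 504. TC = 592 + 216 = 808. Profit = 504 − 808 = -$304.
That loss of $304 beats the $592 the firm would lose by shutting down; producing recovers $288 of fixed cost.

Profit = -$304 at Q = 6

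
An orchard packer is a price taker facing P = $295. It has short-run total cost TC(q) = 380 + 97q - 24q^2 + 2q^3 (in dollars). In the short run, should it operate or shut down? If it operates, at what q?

Variable cost is VC = 97q - 24q^2 + 2q^3, so AVC = VC/q = 97 - 24q + 2q^2 and MC = dTC/dq = 97 - 48q + 6q^2.
AVC is minimized where dAVC/dq = -24 + 4q = 0, at q = 6; min AVC = 97 - 24·6 + 2·6^2 = $25.
P = $295 exceeds min AVC = $25, so the firm stays open.
Set P = MC: 295 = 97 - 48q + 6q^2 → -198 - 48q + 6q^2 = 0. The roots are q = -3 and q = 11; the profit-maximizing output is on the rising part of MC, so q* = 11.
Check: AVC at q = 11 is $75 ≤ P, so revenue covers variable cost.
Profit = P·q − TC = 295·11 − 1205 = $2040.

Produce at q = 11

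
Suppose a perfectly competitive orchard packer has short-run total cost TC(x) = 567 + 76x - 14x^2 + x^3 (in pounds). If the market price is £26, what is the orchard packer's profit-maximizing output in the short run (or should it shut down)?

Shut down

Strip out fixed cost: VC = 76x - 14x^2 + x^3. Then AVC = 76 - 14x + x^2 and MC = 76 - 28x + 3x^2.
AVC hits its minimum where MC = AVC, at x = 7, giving min AVC = 76 - 14·7 + 7^2 = £27.
With P < min AVC (£26 < £27), every unit sold adds to the loss.
Shutting down limits the loss to fixed cost, £567.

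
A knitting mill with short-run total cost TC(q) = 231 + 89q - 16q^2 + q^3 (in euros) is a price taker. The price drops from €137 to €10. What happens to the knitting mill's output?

AVC = 89 - 16q + q^2, minimized at q = 8 where min AVC = €25. MC = 89 - 32q + 3q^2.
At P = €137 ≥ min AVC, set P = MC on the rising branch: q = 12.
At P = €10 < min AVC = €25, price no longer covers variable cost at any output, so the firm shuts down: q = 0.

Output falls from 12 to 0 (the firm shuts down)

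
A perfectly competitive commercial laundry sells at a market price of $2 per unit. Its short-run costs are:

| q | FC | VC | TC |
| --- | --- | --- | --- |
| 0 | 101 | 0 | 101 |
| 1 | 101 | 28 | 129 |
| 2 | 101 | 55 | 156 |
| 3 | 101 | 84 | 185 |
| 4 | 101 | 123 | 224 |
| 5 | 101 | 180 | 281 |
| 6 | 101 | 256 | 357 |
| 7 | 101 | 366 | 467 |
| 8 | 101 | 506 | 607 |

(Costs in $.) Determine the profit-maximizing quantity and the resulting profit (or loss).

Tabulate TR − TC: q=0: -101; q=1: -127; q=2: -152; q=3: -179; q=4: -216; q=5: -271; q=6: -345; q=7: -453; q=8: -591.
Profit is highest at q = 0. Equivalently, the lowest AVC in the table is 55/2 ≈ $27.50 at q = 2, and P = $2 falls below it — price never covers variable cost, so the firm shuts down and loses only its fixed cost.

q = 0 (shut down); profit = -$101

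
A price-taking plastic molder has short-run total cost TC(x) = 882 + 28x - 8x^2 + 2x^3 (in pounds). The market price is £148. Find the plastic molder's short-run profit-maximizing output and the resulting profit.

AVC = 28 - 8x + 2x^2 has its minimum £20 at x = 2; price £148 clears that bar, so the firm operates.
With MC = 28 - 16x + 6x^2, P = MC on the upward-sloping part at x* = 6.
TR = 148·6 = 888. TC = 882 + 312 = 1194. Profit = 888 − 1194 = -£306.
By producing, the firm covers all variable cost plus £576 of fixed cost; shutting down would lose the full £882.

Profit = -£306 at x = 6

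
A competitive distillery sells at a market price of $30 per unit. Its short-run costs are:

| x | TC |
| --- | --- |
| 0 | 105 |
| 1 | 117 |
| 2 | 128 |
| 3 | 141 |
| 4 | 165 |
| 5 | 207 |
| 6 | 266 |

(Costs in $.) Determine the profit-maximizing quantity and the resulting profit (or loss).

Profit at each row (π = 30x − TC): x=0: -105; x=1: -87; x=2: -68; x=3: -51; x=4: -45; x=5: -57; x=6: -86.
Profit is maximized at x = 4. AVC there is 60/4 = $15 ≤ P, so producing beats shutting down (which would give -$105).

x = 4; profit = -$45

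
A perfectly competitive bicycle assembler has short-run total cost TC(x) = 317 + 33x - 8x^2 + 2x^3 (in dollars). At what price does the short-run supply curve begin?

$25 per unit

Short-run supply begins at min AVC. From VC = 33x - 8x^2 + 2x^3, AVC = 33 - 8x + 2x^2.
dAVC/dx = -8 + 4x = 0 gives x = 2. min AVC = 33 - 8·2 + 2·2^2 = 25.
For P < $25 the firm produces nothing.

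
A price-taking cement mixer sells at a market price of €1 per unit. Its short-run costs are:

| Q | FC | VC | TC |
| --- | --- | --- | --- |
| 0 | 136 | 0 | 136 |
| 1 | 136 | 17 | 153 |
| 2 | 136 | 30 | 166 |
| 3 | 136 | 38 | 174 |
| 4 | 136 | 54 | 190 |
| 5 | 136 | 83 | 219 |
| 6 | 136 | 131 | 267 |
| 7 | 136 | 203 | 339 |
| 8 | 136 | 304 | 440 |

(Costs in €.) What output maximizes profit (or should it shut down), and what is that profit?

Tabulate TR − TC: Q=0: -136; Q=1: -152; Q=2: -164; Q=3: -171; Q=4: -186; Q=5: -214; Q=6: -261; Q=7: -332; Q=8: -432.
Profit is highest at Q = 0. Equivalently, the lowest AVC in the table is 38/3 ≈ €12.67 at Q = 3, and P = €1 falls below it — price never covers variable cost, so the firm shuts down and loses only its fixed cost.

Q = 0 (shut down); profit = -€136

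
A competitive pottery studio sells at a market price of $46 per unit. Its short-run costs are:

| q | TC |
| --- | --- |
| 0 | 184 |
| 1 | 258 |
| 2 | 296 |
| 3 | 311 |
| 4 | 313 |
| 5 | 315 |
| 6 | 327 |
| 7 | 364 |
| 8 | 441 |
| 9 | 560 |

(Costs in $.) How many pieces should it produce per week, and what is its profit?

q = 7; profit = -$42

Tabulate TR − TC: q=0: -184; q=1: -212; q=2: -204; q=3: -173; q=4: -129; q=5: -85; q=6: -51; q=7: -42; q=8: -73; q=9: -146.
Profit is maximized at q = 7. AVC there is 180/7 = $25.71 ≤ P, so producing beats shutting down (which would give -$184).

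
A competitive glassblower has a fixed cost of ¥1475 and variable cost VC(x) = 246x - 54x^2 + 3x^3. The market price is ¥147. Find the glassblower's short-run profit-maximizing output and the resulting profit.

AVC = 246 - 54x + 3x^2 has its minimum ¥3 at x = 9; price ¥147 clears that bar, so the firm operates.
MC = 246 - 108x + 9x^2. Setting P = MC and taking the root on the rising branch gives x* = 11.
TR = 147·11 = 1617. TC = 1475 + 165 = 1640. Profit = 1617 − 1640 = -¥23.
By producing, the firm covers all variable cost plus ¥1452 of fixed cost; shutting down would lose the full ¥1475.

Profit = -¥23 at x = 11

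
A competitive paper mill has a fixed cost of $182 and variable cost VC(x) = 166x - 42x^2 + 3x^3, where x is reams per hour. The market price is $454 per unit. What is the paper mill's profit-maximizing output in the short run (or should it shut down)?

Produce at x = 12

Variable cost is VC = 166x - 42x^2 + 3x^3, so AVC = VC/x = 166 - 42x + 3x^2 and MC = dTC/dx = 166 - 84x + 9x^2.
The AVC parabola has its vertex at x = 42/6 = 7, where AVC = 166 - 42·7 + 3·7^2 = $19.
Since P = $454 ≥ min AVC = $19, price covers variable cost and the firm should produce.
Solving P = MC: -288 - 84x + 9x^2 = 0 ⇒ x = -8/3 or 12. On the upward-sloping branch, x* = 12.
Check: AVC at x = 12 is $94 ≤ P, so revenue covers variable cost.
Profit = P·x − TC = 454·12 − 1310 = $4138.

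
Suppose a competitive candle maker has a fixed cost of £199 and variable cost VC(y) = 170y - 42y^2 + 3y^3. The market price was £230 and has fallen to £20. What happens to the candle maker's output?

Output falls from 10 to 0 (the firm shuts down)

AVC = 170 - 42y + 3y^2, minimized at y = 7 where min AVC = £23. MC = 170 - 84y + 9y^2.
At P = £230 ≥ min AVC, set P = MC on the rising branch: y = 10.
At P = £20 < min AVC = £23, price no longer covers variable cost at any output, so the firm shuts down: y = 0.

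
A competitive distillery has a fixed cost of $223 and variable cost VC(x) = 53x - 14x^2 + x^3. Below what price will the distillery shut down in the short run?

Short-run supply begins at min AVC. From VC = 53x - 14x^2 + x^3, AVC = 53 - 14x + x^2.
dAVC/dx = -14 + 2x = 0 gives x = 7. min AVC = 53 - 14·7 + 7^2 = 4.
So the shutdown price is $4.

$4 per unit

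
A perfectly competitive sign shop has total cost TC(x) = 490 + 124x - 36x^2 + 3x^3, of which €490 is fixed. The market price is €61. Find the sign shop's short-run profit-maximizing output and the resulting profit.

Profit = -€196 at x = 7

AVC = 124 - 36x + 3x^2 has its minimum €16 at x = 6; price €61 clears that bar, so the firm operates.
With MC = 124 - 72x + 9x^2, P = MC on the upward-sloping part at x* = 7.
TR = 61·7 = 427. TC = 490 + 133 = 623. Profit = 427 − 623 = -€196.
By producing, the firm covers all variable cost plus €294 of fixed cost; shutting down would lose the full €490.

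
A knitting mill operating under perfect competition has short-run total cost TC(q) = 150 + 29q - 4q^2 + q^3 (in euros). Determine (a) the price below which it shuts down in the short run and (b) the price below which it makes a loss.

Shutdown price = min AVC. AVC = 29 - 4q + q^2, with vertex at q = 2 and minimum €25.
ATC = 150/q + 29 - 4q + q^2. Setting dATC/dq = −150/q^2 − 4 + 2q = 0 gives q = 5 (since 2·5^3 − 4·5^2 = 150).
min ATC = 150/5 + 29 − 4·5 + 5^2 = €64. That is the break-even price.
Between these two prices the firm operates at a loss; above €64 it earns a profit.

Shutdown price = €25; break-even price = €64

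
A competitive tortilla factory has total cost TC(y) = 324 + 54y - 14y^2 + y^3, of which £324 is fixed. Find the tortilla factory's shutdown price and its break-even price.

Shutdown price = min AVC. AVC = 54 - 14y + y^2, with vertex at y = 7 and minimum £5.
ATC = 324/y + 54 - 14y + y^2. Setting dATC/dy = −324/y^2 − 14 + 2y = 0 gives y = 9 (since 2·9^3 − 14·9^2 = 324).
min ATC = 324/9 + 54 − 14·9 + 9^2 = £45. That is the break-even price.
Between these two prices the firm operates at a loss; above £45 it earns a profit.

Shutdown price = £5; break-even price = £45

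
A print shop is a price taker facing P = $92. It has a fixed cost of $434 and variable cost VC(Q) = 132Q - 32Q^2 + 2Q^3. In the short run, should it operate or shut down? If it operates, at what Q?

Variable cost is VC = 132Q - 32Q^2 + 2Q^3, so AVC = VC/Q = 132 - 32Q + 2Q^2 and MC = dTC/dQ = 132 - 64Q + 6Q^2.
AVC hits its minimum where MC = AVC, at Q = 8, giving min AVC = 132 - 32·8 + 2·8^2 = $4.
Since P = $92 ≥ min AVC = $4, price covers variable cost and the firm should produce.
P = MC gives 40 - 64Q + 6Q^2 = 0, with roots 2/3 and 10. Take the larger (rising MC): Q* = 10.
Check: AVC at Q = 10 is $12 ≤ P, so revenue covers variable cost.
Profit = P·Q − TC = 92·10 − 554 = $366.

Produce at Q = 10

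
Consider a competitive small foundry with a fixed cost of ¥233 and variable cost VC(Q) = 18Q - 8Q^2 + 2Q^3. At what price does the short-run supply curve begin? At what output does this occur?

The shutdown price is the minimum of AVC. VC = 18Q - 8Q^2 + 2Q^3, so AVC = 18 - 8Q + 2Q^2.
dAVC/dQ = -8 + 4Q = 0 gives Q = 2. min AVC = 18 - 8·2 + 2·2^2 = 10.
For P < ¥10 the firm produces nothing.

¥10 per unit, at Q = 2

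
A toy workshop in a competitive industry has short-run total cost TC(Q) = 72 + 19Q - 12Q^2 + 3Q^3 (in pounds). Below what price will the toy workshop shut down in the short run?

Short-run supply begins at min AVC. From VC = 19Q - 12Q^2 + 3Q^3, AVC = 19 - 12Q + 3Q^2.
At the minimum of AVC, MC = AVC. MC = 19 - 24Q + 9Q^2; setting MC = AVC gives 6Q^2 - 12Q = 0, so Q = 2. min AVC = 7.
For P < £7 the firm produces nothing.

£7 per unit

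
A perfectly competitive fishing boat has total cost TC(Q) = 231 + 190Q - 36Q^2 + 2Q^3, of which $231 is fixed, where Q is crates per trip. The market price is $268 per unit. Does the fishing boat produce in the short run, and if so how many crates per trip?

Produce at Q = 13

From TC, MC = TC'(Q) = 190 - 72Q + 6Q^2 and AVC = VC/Q = 190 - 36Q + 2Q^2.
AVC hits its minimum where MC = AVC, at Q = 9, giving min AVC = 190 - 36·9 + 2·9^2 = $28.
P = $268 exceeds min AVC = $28, so the firm stays open.
P = MC gives -78 - 72Q + 6Q^2 = 0, with roots -1 and 13. Take the larger (rising MC): Q* = 13.
Check: AVC at Q = 13 is $60 ≤ P, so revenue covers variable cost.
Profit = P·Q − TC = 268·13 − 1011 = $2473.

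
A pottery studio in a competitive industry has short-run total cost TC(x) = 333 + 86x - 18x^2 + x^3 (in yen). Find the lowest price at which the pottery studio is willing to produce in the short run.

The shutdown price is the minimum of AVC. VC = 86x - 18x^2 + x^3, so AVC = 86 - 18x + x^2.
At the minimum of AVC, MC = AVC. MC = 86 - 36x + 3x^2; setting MC = AVC gives 2x^2 - 18x = 0, so x = 9. min AVC = 5.
So the shutdown price is ¥5.

¥5 per unit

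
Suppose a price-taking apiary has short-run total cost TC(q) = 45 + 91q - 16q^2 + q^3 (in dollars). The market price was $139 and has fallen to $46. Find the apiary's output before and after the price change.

Output falls from 12 to 9

AVC = 91 - 16q + q^2, minimized at q = 8 where min AVC = $27. MC = 91 - 32q + 3q^2.
At P = $139 ≥ min AVC, set P = MC on the rising branch: q = 12.
At P = $46 ≥ min AVC, set P = MC: q = 9. The firm stays open but cuts output.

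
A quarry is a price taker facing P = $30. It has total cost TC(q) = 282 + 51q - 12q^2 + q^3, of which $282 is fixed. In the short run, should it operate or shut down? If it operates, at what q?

Produce at q = 7

From TC, MC = TC'(q) = 51 - 24q + 3q^2 and AVC = VC/q = 51 - 12q + q^2.
The AVC parabola has its vertex at q = 12/2 = 6, where AVC = 51 - 12·6 + 6^2 = $15.
P = $30 exceeds min AVC = $15, so the firm stays open.
P = MC gives 21 - 24q + 3q^2 = 0, with roots 1 and 7. Take the larger (rising MC): q* = 7.
Check: AVC at q = 7 is $16 ≤ P, so revenue covers variable cost.
Profit = P·q − TC = 30·7 − 394 = -$184, a loss, but smaller than the $282 fixed cost the firm would lose by shutting down.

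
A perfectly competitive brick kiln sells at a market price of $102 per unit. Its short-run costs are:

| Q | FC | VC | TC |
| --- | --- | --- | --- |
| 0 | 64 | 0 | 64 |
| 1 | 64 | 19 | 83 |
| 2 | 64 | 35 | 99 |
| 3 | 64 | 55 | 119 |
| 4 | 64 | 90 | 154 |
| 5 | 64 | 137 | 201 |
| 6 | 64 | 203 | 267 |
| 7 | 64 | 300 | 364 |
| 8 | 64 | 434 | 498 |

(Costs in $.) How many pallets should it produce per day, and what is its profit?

Q = 7; profit = $350

Profit at each row (π = 102Q − TC): Q=0: -64; Q=1: 19; Q=2: 105; Q=3: 187; Q=4: 254; Q=5: 309; Q=6: 345; Q=7: 350; Q=8: 318.
Profit is maximized at Q = 7. AVC there is 300/7 = $42.86 ≤ P, so producing beats shutting down (which would give -$64).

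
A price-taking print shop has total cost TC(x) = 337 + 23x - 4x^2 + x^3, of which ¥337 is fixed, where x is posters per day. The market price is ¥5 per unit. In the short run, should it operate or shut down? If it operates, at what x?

From TC, MC = TC'(x) = 23 - 8x + 3x^2 and AVC = VC/x = 23 - 4x + x^2.
AVC hits its minimum where MC = AVC, at x = 2, giving min AVC = 23 - 4·2 + 2^2 = ¥19.
With P < min AVC (¥5 < ¥19), every unit sold adds to the loss.
The firm minimizes its loss by shutting down and losing only its fixed cost of ¥337.

Shut down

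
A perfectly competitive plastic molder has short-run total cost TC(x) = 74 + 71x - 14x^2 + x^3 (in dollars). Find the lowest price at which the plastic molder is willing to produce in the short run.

Short-run supply begins at min AVC. From VC = 71x - 14x^2 + x^3, AVC = 71 - 14x + x^2.
dAVC/dx = -14 + 2x = 0 gives x = 7. min AVC = 71 - 14·7 + 7^2 = 22.
For P < $22 the firm produces nothing.

$22 per unit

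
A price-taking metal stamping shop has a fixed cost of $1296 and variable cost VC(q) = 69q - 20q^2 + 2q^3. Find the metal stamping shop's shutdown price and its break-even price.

AVC = 69 - 20q + 2q^2; minimized at q = 5, giving min AVC = $19. That is the shutdown price.
ATC = 1296/q + 69 - 20q + 2q^2. Setting dATC/dq = −1296/q^2 − 20 + 4q = 0 gives q = 9 (since 4·9^3 − 20·9^2 = 1296).
min ATC = 1296/9 + 69 − 20·9 + 2·9^2 = $195. That is the break-even price.
Between these two prices the firm operates at a loss; above $195 it earns a profit.

Shutdown price = $19; break-even price = $195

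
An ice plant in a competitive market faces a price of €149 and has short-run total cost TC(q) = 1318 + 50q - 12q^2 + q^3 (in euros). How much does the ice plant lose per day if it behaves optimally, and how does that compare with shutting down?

AVC = 50 - 12q + q^2; min AVC = €14 at q = 6. Since P = €149 ≥ min AVC, the firm produces.
MC = 50 - 24q + 3q^2. Setting P = MC and taking the root on the rising branch gives q* = 11.
TR = 149·11 = 1639. TC = 1318 + 429 = 1747. Profit = 1639 − 1747 = -€108.
By producing, the firm covers all variable cost plus €1210 of fixed cost; shutting down would lose the full €1318.

Profit = -€108 at q = 11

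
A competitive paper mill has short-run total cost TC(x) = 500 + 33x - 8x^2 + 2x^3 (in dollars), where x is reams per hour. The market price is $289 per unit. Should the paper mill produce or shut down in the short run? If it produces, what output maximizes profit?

Strip out fixed cost: VC = 33x - 8x^2 + 2x^3. Then AVC = 33 - 8x + 2x^2 and MC = 33 - 16x + 6x^2.
The AVC parabola has its vertex at x = 8/4 = 2, where AVC = 33 - 8·2 + 2·2^2 = $25.
Because $289 ≥ $25, revenue can cover variable cost; the firm operates.
Set P = MC: 289 = 33 - 16x + 6x^2 → -256 - 16x + 6x^2 = 0. The roots are x = -16/3 and x = 8; the profit-maximizing output is on the rising part of MC, so x* = 8.
Check: AVC at x = 8 is $97 ≤ P, so revenue covers variable cost.
Profit = P·x − TC = 289·8 − 1276 = $1036.

Produce at x = 8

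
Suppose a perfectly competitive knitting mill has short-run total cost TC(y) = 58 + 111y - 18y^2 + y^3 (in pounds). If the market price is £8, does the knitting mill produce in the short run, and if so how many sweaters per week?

From TC, MC = TC'(y) = 111 - 36y + 3y^2 and AVC = VC/y = 111 - 18y + y^2.
The AVC parabola has its vertex at y = 18/2 = 9, where AVC = 111 - 18·9 + 9^2 = £30.
P = £8 lies below min AVC = £30; no output level covers variable cost.
The firm minimizes its loss by shutting down and losing only its fixed cost of £58.

Shut down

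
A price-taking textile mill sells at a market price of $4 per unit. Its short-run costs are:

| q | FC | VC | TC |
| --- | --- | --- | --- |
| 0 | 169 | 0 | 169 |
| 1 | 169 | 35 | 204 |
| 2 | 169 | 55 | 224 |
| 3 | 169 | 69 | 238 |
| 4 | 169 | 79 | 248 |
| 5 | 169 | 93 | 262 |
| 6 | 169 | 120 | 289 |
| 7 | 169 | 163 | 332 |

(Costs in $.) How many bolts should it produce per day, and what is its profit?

Compute π = P·q − TC at each output: q=0: -169; q=1: -200; q=2: -216; q=3: -226; q=4: -232; q=5: -242; q=6: -265; q=7: -304.
Profit is highest at q = 0. Equivalently, the lowest AVC in the table is 93/5 ≈ $18.60 at q = 5, and P = $4 falls below it — price never covers variable cost, so the firm shuts down and loses only its fixed cost.

q = 0 (shut down); profit = -$169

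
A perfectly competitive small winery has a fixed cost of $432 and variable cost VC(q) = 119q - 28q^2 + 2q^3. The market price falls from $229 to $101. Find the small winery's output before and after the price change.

MC = 119 - 56q + 6q^2; the shutdown threshold is min AVC = $21 (at q = 7).
With P = $229 above the shutdown price, P = MC gives q = 11.
At P = $101 ≥ min AVC, set P = MC: q = 9. The firm stays open but cuts output.

Output falls from 11 to 9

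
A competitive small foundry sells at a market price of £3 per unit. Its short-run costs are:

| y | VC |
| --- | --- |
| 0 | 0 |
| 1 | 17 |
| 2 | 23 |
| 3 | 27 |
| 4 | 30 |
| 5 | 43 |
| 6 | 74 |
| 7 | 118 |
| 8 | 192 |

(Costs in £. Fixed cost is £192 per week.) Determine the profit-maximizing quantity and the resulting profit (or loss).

Compute π = P·y − TC at each output: y=0: -192; y=1: -206; y=2: -209; y=3: -210; y=4: -210; y=5: -220; y=6: -248; y=7: -289; y=8: -360.
Profit is highest at y = 0. Equivalently, the lowest AVC in the table is 30/4 ≈ £7.50 at y = 4, and P = £3 falls below it — price never covers variable cost, so the firm shuts down and loses only its fixed cost.

y = 0 (shut down); profit = -£192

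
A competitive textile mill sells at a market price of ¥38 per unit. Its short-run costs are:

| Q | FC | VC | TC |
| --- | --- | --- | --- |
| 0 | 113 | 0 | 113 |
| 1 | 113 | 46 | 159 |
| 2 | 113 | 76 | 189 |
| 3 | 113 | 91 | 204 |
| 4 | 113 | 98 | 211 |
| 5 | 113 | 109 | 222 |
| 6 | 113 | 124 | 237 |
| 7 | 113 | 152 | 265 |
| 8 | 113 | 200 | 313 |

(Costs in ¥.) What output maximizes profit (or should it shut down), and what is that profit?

Tabulate TR − TC: Q=0: -113; Q=1: -121; Q=2: -113; Q=3: -90; Q=4: -59; Q=5: -32; Q=6: -9; Q=7: 1; Q=8: -9.
Profit is maximized at Q = 7. AVC there is 152/7 = ¥21.71 ≤ P, so producing beats shutting down (which would give -¥113).

Q = 7; profit = ¥1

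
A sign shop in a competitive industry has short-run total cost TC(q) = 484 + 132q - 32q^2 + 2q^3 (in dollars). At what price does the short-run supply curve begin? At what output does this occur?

$4 per unit, at q = 8

Short-run supply begins at min AVC. From VC = 132q - 32q^2 + 2q^3, AVC = 132 - 32q + 2q^2.
dAVC/dq = -32 + 4q = 0 gives q = 8. min AVC = 132 - 32·8 + 2·8^2 = 4.
For P < $4 the firm produces nothing.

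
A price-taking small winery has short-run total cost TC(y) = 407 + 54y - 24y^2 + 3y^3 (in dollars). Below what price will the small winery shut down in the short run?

$6 per unit

Short-run supply begins at min AVC. From VC = 54y - 24y^2 + 3y^3, AVC = 54 - 24y + 3y^2.
At the minimum of AVC, MC = AVC. MC = 54 - 48y + 9y^2; setting MC = AVC gives 6y^2 - 24y = 0, so y = 4. min AVC = 6.
So the shutdown price is $6.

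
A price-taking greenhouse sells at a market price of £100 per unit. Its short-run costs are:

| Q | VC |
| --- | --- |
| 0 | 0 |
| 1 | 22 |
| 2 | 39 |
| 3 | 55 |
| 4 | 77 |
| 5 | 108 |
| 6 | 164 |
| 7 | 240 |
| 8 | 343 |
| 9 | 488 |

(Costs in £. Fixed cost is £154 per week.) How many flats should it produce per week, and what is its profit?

Compute π = P·Q − TC at each output: Q=0: -154; Q=1: -76; Q=2: 7; Q=3: 91; Q=4: 169; Q=5: 238; Q=6: 282; Q=7: 306; Q=8: 303; Q=9: 258.
Profit is maximized at Q = 7. AVC there is 240/7 = £34.29 ≤ P, so producing beats shutting down (which would give -£154).

Q = 7; profit = £306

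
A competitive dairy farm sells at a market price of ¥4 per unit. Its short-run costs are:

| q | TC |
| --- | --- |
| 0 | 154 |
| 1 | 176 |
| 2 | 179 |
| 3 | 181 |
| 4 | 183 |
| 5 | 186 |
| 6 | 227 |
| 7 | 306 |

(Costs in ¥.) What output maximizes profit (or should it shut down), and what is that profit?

q = 0 (shut down); profit = -¥154

Profit at each row (π = 4q − TC): q=0: -154; q=1: -172; q=2: -171; q=3: -169; q=4: -167; q=5: -166; q=6: -203; q=7: -278.
Profit is highest at q = 0. Equivalently, the lowest AVC in the table is 32/5 ≈ ¥6.40 at q = 5, and P = ¥4 falls below it — price never covers variable cost, so the firm shuts down and loses only its fixed cost.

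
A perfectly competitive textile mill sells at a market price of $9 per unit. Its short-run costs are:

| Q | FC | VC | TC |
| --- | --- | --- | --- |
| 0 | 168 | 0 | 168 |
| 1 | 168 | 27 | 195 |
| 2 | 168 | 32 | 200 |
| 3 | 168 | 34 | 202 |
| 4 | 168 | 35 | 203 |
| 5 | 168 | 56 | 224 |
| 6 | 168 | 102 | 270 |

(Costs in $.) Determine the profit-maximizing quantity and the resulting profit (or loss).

Q = 4; profit = -$167

Tabulate TR − TC: Q=0: -168; Q=1: -186; Q=2: -182; Q=3: -175; Q=4: -167; Q=5: -179; Q=6: -216.
Profit is maximized at Q = 4. AVC there is 35/4 = $8.75 ≤ P, so producing beats shutting down (which would give -$168).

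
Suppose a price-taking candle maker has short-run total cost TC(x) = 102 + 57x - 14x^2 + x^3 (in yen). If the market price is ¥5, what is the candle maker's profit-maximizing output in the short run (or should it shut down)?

Shut down

Variable cost is VC = 57x - 14x^2 + x^3, so AVC = VC/x = 57 - 14x + x^2 and MC = dTC/dx = 57 - 28x + 3x^2.
AVC is minimized where dAVC/dx = -14 + 2x = 0, at x = 7; min AVC = 57 - 14·7 + 7^2 = ¥8.
P = ¥5 lies below min AVC = ¥8; no output level covers variable cost.
The firm minimizes its loss by shutting down and losing only its fixed cost of ¥102.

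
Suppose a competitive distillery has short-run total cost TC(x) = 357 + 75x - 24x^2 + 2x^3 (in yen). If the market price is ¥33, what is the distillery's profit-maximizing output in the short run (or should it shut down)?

Produce at x = 7

Strip out fixed cost: VC = 75x - 24x^2 + 2x^3. Then AVC = 75 - 24x + 2x^2 and MC = 75 - 48x + 6x^2.
The AVC parabola has its vertex at x = 24/4 = 6, where AVC = 75 - 24·6 + 2·6^2 = ¥3.
P = ¥33 exceeds min AVC = ¥3, so the firm stays open.
Solving P = MC: 42 - 48x + 6x^2 = 0 ⇒ x = 1 or 7. On the upward-sloping branch, x* = 7.
Check: AVC at x = 7 is ¥5 ≤ P, so revenue covers variable cost.
Profit = P·x − TC = 33·7 − 392 = -¥161, a loss, but smaller than the ¥357 fixed cost the firm would lose by shutting down.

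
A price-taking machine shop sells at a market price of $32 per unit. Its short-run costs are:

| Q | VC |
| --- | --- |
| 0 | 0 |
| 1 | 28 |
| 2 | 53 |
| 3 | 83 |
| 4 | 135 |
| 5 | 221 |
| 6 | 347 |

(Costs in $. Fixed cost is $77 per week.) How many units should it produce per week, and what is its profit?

Profit at each row (π = 32Q − TC): Q=0: -77; Q=1: -73; Q=2: -66; Q=3: -64; Q=4: -84; Q=5: -138; Q=6: -232.
Profit is maximized at Q = 3. AVC there is 83/3 = $27.67 ≤ P, so producing beats shutting down (which would give -$77).

Q = 3; profit = -$64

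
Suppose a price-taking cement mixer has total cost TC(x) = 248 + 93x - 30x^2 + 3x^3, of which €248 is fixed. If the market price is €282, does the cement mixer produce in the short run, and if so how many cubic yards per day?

Variable cost is VC = 93x - 30x^2 + 3x^3, so AVC = VC/x = 93 - 30x + 3x^2 and MC = dTC/dx = 93 - 60x + 9x^2.
AVC hits its minimum where MC = AVC, at x = 5, giving min AVC = 93 - 30·5 + 3·5^2 = €18.
P = €282 exceeds min AVC = €18, so the firm stays open.
Solving P = MC: -189 - 60x + 9x^2 = 0 ⇒ x = -7/3 or 9. On the upward-sloping branch, x* = 9.
Check: AVC at x = 9 is €66 ≤ P, so revenue covers variable cost.
Profit = P·x − TC = 282·9 − 842 = €1696.

Produce at x = 9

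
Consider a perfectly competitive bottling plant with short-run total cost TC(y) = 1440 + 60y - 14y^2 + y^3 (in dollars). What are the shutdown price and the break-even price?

Shutdown price = $11; break-even price = $156

Shutdown price = min AVC. AVC = 60 - 14y + y^2, with vertex at y = 7 and minimum $11.
ATC = 1440/y + 60 - 14y + y^2. Setting dATC/dy = −1440/y^2 − 14 + 2y = 0 gives y = 12 (since 2·12^3 − 14·12^2 = 1440).
min ATC = 1440/12 + 60 − 14·12 + 12^2 = $156. That is the break-even price.
Between these two prices the firm operates at a loss; above $156 it earns a profit.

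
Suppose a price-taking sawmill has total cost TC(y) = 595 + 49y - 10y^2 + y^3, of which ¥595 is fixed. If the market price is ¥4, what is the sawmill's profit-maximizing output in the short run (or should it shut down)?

Variable cost is VC = 49y - 10y^2 + y^3, so AVC = VC/y = 49 - 10y + y^2 and MC = dTC/dy = 49 - 20y + 3y^2.
AVC hits its minimum where MC = AVC, at y = 5, giving min AVC = 49 - 10·5 + 5^2 = ¥24.
With P < min AVC (¥4 < ¥24), every unit sold adds to the loss.
Best response: produce nothing and absorb the ¥595 fixed cost.

Shut down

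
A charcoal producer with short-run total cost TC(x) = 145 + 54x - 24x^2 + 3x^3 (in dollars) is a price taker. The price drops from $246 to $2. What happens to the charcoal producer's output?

MC = 54 - 48x + 9x^2; the shutdown threshold is min AVC = $6 (at x = 4).
With P = $246 above the shutdown price, P = MC gives x = 8.
At P = $2 < min AVC = $6, price no longer covers variable cost at any output, so the firm shuts down: x = 0.

Output falls from 8 to 0 (the firm shuts down)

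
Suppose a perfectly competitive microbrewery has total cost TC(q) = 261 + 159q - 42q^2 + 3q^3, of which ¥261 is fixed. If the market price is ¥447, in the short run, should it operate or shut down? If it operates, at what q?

Produce at q = 12

Strip out fixed cost: VC = 159q - 42q^2 + 3q^3. Then AVC = 159 - 42q + 3q^2 and MC = 159 - 84q + 9q^2.
The AVC parabola has its vertex at q = 42/6 = 7, where AVC = 159 - 42·7 + 3·7^2 = ¥12.
Because ¥447 ≥ ¥12, revenue can cover variable cost; the firm operates.
Solving P = MC: -288 - 84q + 9q^2 = 0 ⇒ q = -8/3 or 12. On the upward-sloping branch, q* = 12.
Check: AVC at q = 12 is ¥87 ≤ P, so revenue covers variable cost.
Profit = P·q − TC = 447·12 − 1305 = ¥4059.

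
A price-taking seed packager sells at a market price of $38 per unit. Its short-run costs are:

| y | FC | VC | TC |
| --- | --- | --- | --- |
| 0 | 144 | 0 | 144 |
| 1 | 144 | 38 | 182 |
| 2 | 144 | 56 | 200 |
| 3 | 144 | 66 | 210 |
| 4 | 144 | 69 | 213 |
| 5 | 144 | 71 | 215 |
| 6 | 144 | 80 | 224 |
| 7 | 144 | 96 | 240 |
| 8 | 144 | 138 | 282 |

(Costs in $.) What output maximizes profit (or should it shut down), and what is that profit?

y = 7; profit = $26

Compute π = P·y − TC at each output: y=0: -144; y=1: -144; y=2: -124; y=3: -96; y=4: -61; y=5: -25; y=6: 4; y=7: 26; y=8: 22.
Profit is maximized at y = 7. AVC there is 96/7 = $13.71 ≤ P, so producing beats shutting down (which would give -$144).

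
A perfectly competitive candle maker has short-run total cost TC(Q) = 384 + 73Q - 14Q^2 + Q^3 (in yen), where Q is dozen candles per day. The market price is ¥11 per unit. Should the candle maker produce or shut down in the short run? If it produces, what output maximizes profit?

Strip out fixed cost: VC = 73Q - 14Q^2 + Q^3. Then AVC = 73 - 14Q + Q^2 and MC = 73 - 28Q + 3Q^2.
AVC is minimized where dAVC/dQ = -14 + 2Q = 0, at Q = 7; min AVC = 73 - 14·7 + 7^2 = ¥24.
Since P = ¥11 < min AVC = ¥24, price fails to cover variable cost at any output.
The firm minimizes its loss by shutting down and losing only its fixed cost of ¥384.

Shut down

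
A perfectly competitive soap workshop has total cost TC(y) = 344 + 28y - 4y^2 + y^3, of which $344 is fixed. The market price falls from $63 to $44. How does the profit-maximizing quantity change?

Output falls from 5 to 4

AVC = 28 - 4y + y^2, minimized at y = 2 where min AVC = $24. MC = 28 - 8y + 3y^2.
At P = $63 ≥ min AVC, set P = MC on the rising branch: y = 5.
At P = $44 ≥ min AVC, set P = MC: y = 4. The firm stays open but cuts output.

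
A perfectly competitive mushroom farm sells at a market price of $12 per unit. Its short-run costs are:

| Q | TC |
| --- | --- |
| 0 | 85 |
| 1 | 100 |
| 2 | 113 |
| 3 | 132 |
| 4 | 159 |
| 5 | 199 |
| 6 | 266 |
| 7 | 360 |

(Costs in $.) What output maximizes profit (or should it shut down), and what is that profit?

Tabulate TR − TC: Q=0: -85; Q=1: -88; Q=2: -89; Q=3: -96; Q=4: -111; Q=5: -139; Q=6: -194; Q=7: -276.
Profit is highest at Q = 0. Equivalently, the lowest AVC in the table is 28/2 ≈ $14 at Q = 2, and P = $12 falls below it — price never covers variable cost, so the firm shuts down and loses only its fixed cost.

Q = 0 (shut down); profit = -$85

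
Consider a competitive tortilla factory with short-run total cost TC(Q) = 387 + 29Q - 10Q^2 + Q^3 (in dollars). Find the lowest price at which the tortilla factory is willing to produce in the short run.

Short-run supply begins at min AVC. From VC = 29Q - 10Q^2 + Q^3, AVC = 29 - 10Q + Q^2.
At the minimum of AVC, MC = AVC. MC = 29 - 20Q + 3Q^2; setting MC = AVC gives 2Q^2 - 10Q = 0, so Q = 5. min AVC = 4.
The firm shuts down for any P below $4.

$4 per unit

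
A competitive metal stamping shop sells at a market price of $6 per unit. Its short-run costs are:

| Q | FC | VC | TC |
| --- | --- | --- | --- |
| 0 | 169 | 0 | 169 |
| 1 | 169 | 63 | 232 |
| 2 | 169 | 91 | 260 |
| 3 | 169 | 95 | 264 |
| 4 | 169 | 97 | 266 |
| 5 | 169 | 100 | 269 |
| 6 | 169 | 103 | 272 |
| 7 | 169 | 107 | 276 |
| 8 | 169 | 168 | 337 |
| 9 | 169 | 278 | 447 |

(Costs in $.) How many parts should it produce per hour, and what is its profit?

Profit at each row (π = 6Q − TC): Q=0: -169; Q=1: -226; Q=2: -248; Q=3: -246; Q=4: -242; Q=5: -239; Q=6: -236; Q=7: -234; Q=8: -289; Q=9: -393.
Profit is highest at Q = 0. Equivalently, the lowest AVC in the table is 107/7 ≈ $15.29 at Q = 7, and P = $6 falls below it — price never covers variable cost, so the firm shuts down and loses only its fixed cost.

Q = 0 (shut down); profit = -$169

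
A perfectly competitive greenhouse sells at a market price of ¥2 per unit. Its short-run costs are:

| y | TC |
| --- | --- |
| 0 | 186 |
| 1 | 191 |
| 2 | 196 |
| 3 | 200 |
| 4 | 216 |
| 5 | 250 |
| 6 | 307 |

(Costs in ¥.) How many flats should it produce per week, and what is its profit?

y = 0 (shut down); profit = -¥186

Tabulate TR − TC: y=0: -186; y=1: -189; y=2: -192; y=3: -194; y=4: -208; y=5: -240; y=6: -295.
Profit is highest at y = 0. Equivalently, the lowest AVC in the table is 14/3 ≈ ¥4.67 at y = 3, and P = ¥2 falls below it — price never covers variable cost, so the firm shuts down and loses only its fixed cost.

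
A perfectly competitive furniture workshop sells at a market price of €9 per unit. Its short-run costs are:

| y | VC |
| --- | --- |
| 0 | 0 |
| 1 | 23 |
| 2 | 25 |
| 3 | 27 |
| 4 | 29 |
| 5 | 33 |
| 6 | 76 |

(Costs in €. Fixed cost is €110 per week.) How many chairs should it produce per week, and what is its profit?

y = 5; profit = -€98

Compute π = P·y − TC at each output: y=0: -110; y=1: -124; y=2: -117; y=3: -110; y=4: -103; y=5: -98; y=6: -132.
Profit is maximized at y = 5. AVC there is 33/5 = €6.60 ≤ P, so producing beats shutting down (which would give -€110).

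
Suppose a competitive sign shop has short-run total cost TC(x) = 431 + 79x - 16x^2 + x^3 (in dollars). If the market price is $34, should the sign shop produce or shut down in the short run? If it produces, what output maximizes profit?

Produce at x = 9

Strip out fixed cost: VC = 79x - 16x^2 + x^3. Then AVC = 79 - 16x + x^2 and MC = 79 - 32x + 3x^2.
AVC is minimized where dAVC/dx = -16 + 2x = 0, at x = 8; min AVC = 79 - 16·8 + 8^2 = $15.
P = $34 exceeds min AVC = $15, so the firm stays open.
Solving P = MC: 45 - 32x + 3x^2 = 0 ⇒ x = 5/3 or 9. On the upward-sloping branch, x* = 9.
Check: AVC at x = 9 is $16 ≤ P, so revenue covers variable cost.
Profit = P·x − TC = 34·9 − 575 = -$269, a loss, but smaller than the $431 fixed cost the firm would lose by shutting down.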